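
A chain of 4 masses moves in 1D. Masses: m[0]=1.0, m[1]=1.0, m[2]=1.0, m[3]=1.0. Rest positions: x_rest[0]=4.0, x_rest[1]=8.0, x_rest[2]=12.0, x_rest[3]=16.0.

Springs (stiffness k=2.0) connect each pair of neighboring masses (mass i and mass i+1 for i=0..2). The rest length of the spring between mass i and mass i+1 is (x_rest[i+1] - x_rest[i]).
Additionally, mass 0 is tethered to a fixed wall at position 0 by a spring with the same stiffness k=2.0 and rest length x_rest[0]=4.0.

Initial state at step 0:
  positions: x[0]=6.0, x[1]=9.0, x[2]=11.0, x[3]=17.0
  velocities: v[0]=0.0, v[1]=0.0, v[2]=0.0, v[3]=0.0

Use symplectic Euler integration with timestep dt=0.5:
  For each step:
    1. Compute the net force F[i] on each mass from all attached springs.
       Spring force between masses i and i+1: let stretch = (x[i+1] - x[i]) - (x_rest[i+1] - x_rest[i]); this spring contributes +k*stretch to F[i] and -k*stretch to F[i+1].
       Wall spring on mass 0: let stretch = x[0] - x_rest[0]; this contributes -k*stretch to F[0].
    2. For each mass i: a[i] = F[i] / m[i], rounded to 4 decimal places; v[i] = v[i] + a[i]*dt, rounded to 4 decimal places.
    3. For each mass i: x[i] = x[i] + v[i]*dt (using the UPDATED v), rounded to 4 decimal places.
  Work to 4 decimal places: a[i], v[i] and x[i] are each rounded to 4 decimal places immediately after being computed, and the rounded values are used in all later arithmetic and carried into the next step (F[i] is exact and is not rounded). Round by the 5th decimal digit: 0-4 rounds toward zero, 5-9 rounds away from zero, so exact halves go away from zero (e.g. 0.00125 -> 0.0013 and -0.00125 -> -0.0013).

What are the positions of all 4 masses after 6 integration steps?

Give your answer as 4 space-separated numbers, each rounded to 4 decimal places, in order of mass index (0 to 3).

Answer: 4.9844 7.2188 11.8751 16.2344

Derivation:
Step 0: x=[6.0000 9.0000 11.0000 17.0000] v=[0.0000 0.0000 0.0000 0.0000]
Step 1: x=[4.5000 8.5000 13.0000 16.0000] v=[-3.0000 -1.0000 4.0000 -2.0000]
Step 2: x=[2.7500 8.2500 14.2500 15.5000] v=[-3.5000 -0.5000 2.5000 -1.0000]
Step 3: x=[2.3750 8.2500 13.1250 16.3750] v=[-0.7500 0.0000 -2.2500 1.7500]
Step 4: x=[3.7500 7.7500 11.1875 17.6250] v=[2.7500 -1.0000 -3.8750 2.5000]
Step 5: x=[5.2500 6.9688 10.7500 17.6563] v=[3.0000 -1.5625 -0.8750 0.0625]
Step 6: x=[4.9844 7.2188 11.8751 16.2344] v=[-0.5312 0.4999 2.2501 -2.8438]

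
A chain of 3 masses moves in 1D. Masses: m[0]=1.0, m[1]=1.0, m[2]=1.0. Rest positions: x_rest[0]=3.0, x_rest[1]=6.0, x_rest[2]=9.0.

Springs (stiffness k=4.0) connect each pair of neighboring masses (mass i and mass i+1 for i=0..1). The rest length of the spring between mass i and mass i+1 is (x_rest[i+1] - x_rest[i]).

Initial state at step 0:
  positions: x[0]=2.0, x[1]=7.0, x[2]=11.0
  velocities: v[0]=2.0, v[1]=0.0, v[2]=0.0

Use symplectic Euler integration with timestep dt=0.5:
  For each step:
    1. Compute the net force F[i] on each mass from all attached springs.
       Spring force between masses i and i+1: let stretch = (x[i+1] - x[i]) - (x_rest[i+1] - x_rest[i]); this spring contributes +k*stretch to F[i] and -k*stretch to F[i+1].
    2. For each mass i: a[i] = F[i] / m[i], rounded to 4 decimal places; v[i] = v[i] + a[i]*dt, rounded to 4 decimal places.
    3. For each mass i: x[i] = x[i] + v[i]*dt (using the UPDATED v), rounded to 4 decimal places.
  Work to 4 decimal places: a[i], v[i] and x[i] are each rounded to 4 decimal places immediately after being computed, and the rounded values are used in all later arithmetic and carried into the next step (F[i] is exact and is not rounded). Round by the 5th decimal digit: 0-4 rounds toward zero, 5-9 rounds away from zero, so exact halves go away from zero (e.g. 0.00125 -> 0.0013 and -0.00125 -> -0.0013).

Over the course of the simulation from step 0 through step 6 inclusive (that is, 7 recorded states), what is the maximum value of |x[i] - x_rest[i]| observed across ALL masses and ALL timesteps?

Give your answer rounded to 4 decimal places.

Answer: 4.0000

Derivation:
Step 0: x=[2.0000 7.0000 11.0000] v=[2.0000 0.0000 0.0000]
Step 1: x=[5.0000 6.0000 10.0000] v=[6.0000 -2.0000 -2.0000]
Step 2: x=[6.0000 8.0000 8.0000] v=[2.0000 4.0000 -4.0000]
Step 3: x=[6.0000 8.0000 9.0000] v=[0.0000 0.0000 2.0000]
Step 4: x=[5.0000 7.0000 12.0000] v=[-2.0000 -2.0000 6.0000]
Step 5: x=[3.0000 9.0000 13.0000] v=[-4.0000 4.0000 2.0000]
Step 6: x=[4.0000 9.0000 13.0000] v=[2.0000 0.0000 0.0000]
Max displacement = 4.0000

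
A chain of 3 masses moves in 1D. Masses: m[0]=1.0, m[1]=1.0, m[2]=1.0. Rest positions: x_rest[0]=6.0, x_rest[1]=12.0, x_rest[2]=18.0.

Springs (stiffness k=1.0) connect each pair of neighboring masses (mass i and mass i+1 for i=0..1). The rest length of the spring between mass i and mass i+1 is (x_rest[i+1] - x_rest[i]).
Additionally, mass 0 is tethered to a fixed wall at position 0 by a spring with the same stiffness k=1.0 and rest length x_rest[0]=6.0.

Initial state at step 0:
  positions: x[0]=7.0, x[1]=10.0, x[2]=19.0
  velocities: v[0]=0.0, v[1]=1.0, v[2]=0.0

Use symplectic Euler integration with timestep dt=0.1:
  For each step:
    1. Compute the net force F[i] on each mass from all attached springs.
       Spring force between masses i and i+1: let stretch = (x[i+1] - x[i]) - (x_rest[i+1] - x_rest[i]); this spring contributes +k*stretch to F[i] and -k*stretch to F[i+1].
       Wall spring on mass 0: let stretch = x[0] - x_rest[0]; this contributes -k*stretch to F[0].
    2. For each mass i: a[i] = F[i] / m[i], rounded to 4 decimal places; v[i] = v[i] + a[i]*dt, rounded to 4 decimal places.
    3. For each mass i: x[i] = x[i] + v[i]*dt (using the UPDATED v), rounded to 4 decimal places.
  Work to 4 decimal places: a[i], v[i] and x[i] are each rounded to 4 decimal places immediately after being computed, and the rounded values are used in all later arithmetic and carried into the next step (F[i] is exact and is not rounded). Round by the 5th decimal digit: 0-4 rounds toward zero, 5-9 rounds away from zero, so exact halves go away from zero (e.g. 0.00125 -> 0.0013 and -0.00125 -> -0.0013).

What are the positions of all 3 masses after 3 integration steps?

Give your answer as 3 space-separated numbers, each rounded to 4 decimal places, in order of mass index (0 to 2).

Answer: 6.7709 10.6426 18.8284

Derivation:
Step 0: x=[7.0000 10.0000 19.0000] v=[0.0000 1.0000 0.0000]
Step 1: x=[6.9600 10.1600 18.9700] v=[-0.4000 1.6000 -0.3000]
Step 2: x=[6.8824 10.3761 18.9119] v=[-0.7760 2.1610 -0.5810]
Step 3: x=[6.7709 10.6426 18.8284] v=[-1.1149 2.6652 -0.8346]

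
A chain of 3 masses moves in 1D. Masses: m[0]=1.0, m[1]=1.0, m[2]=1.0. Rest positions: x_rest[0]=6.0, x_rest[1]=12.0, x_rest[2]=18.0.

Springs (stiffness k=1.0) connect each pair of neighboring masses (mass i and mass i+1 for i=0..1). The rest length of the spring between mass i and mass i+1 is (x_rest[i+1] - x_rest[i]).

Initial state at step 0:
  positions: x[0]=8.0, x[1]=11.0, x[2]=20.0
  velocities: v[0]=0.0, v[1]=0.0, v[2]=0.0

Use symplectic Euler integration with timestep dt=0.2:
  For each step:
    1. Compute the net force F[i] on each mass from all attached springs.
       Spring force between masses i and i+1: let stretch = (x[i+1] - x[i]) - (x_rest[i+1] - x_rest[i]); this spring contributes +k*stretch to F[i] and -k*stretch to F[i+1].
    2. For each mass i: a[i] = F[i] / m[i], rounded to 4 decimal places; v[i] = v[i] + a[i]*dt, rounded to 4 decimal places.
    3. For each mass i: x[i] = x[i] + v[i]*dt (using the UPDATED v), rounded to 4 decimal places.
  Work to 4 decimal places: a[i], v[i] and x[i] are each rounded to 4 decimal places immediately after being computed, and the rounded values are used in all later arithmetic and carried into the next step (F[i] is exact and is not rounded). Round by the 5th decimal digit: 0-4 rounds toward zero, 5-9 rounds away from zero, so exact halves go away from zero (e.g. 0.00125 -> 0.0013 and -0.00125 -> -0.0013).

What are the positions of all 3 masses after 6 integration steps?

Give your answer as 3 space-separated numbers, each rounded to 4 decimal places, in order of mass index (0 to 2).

Step 0: x=[8.0000 11.0000 20.0000] v=[0.0000 0.0000 0.0000]
Step 1: x=[7.8800 11.2400 19.8800] v=[-0.6000 1.2000 -0.6000]
Step 2: x=[7.6544 11.6912 19.6544] v=[-1.1280 2.2560 -1.1280]
Step 3: x=[7.3503 12.2995 19.3503] v=[-1.5206 3.0413 -1.5206]
Step 4: x=[7.0041 12.9918 19.0041] v=[-1.7308 3.4616 -1.7308]
Step 5: x=[6.6574 13.6851 18.6574] v=[-1.7333 3.4665 -1.7333]
Step 6: x=[6.3518 14.2962 18.3518] v=[-1.5278 3.0554 -1.5278]

Answer: 6.3518 14.2962 18.3518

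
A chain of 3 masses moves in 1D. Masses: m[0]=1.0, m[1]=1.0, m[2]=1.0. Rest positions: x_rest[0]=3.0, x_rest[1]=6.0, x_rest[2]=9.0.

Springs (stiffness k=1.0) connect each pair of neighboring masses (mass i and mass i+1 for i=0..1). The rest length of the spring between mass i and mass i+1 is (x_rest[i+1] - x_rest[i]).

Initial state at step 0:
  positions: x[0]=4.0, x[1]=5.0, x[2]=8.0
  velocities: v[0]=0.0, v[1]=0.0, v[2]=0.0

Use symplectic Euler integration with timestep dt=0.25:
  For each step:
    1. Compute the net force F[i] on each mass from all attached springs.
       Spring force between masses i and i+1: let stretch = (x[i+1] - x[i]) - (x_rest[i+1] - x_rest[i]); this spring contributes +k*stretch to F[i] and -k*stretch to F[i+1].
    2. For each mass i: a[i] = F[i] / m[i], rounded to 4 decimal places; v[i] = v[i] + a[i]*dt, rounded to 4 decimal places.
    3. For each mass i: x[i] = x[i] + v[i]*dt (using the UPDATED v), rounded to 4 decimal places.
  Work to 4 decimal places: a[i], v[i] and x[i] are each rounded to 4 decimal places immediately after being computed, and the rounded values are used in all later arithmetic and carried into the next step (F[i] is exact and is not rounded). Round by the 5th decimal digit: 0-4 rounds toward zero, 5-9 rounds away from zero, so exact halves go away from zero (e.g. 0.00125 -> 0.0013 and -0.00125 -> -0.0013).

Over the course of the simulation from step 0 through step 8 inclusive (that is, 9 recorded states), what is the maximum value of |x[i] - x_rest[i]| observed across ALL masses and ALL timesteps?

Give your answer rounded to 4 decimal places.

Answer: 1.1562

Derivation:
Step 0: x=[4.0000 5.0000 8.0000] v=[0.0000 0.0000 0.0000]
Step 1: x=[3.8750 5.1250 8.0000] v=[-0.5000 0.5000 0.0000]
Step 2: x=[3.6406 5.3516 8.0078] v=[-0.9375 0.9063 0.0313]
Step 3: x=[3.3257 5.6373 8.0371] v=[-1.2598 1.1426 0.1173]
Step 4: x=[2.9677 5.9285 8.1040] v=[-1.4319 1.1647 0.2674]
Step 5: x=[2.6073 6.1706 8.2224] v=[-1.4417 0.9684 0.4735]
Step 6: x=[2.2821 6.3182 8.4001] v=[-1.3009 0.5905 0.7106]
Step 7: x=[2.0216 6.3437 8.6351] v=[-1.0419 0.1020 0.9401]
Step 8: x=[1.8438 6.2423 8.9144] v=[-0.7114 -0.4057 1.1173]
Max displacement = 1.1562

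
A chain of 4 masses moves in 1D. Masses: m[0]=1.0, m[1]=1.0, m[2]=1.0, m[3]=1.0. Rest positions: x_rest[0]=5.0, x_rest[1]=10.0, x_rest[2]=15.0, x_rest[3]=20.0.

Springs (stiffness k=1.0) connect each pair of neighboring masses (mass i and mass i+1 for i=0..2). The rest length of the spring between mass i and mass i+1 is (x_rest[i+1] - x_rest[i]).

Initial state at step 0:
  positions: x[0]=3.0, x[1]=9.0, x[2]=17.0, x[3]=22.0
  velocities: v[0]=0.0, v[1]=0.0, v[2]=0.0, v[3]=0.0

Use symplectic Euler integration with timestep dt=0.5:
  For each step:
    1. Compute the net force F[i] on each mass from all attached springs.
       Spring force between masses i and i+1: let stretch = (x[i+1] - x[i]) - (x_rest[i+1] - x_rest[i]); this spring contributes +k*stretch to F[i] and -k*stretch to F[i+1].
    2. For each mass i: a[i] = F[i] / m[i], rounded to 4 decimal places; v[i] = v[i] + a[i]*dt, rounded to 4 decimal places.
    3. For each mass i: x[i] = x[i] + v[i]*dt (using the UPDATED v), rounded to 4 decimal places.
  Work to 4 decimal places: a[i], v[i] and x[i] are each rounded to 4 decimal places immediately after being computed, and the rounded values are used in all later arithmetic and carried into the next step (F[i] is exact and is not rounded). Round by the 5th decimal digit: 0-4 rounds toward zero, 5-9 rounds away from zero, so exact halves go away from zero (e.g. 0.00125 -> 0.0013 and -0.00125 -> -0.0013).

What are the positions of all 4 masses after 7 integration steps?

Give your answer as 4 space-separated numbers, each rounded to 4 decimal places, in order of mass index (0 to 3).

Answer: 7.4453 10.9463 14.9017 17.7074

Derivation:
Step 0: x=[3.0000 9.0000 17.0000 22.0000] v=[0.0000 0.0000 0.0000 0.0000]
Step 1: x=[3.2500 9.5000 16.2500 22.0000] v=[0.5000 1.0000 -1.5000 0.0000]
Step 2: x=[3.8125 10.1250 15.2500 21.8125] v=[1.1250 1.2500 -2.0000 -0.3750]
Step 3: x=[4.7032 10.4532 14.6094 21.2344] v=[1.7813 0.6563 -1.2813 -1.1563]
Step 4: x=[5.7814 10.3829 14.5860 20.2500] v=[2.1563 -0.1406 -0.0469 -1.9688]
Step 5: x=[6.7600 10.2130 14.9278 19.0996] v=[1.9571 -0.3398 0.6836 -2.3008]
Step 6: x=[7.3518 10.3586 15.1339 18.1563] v=[1.1836 0.2911 0.4121 -1.8867]
Step 7: x=[7.4453 10.9463 14.9017 17.7074] v=[0.1870 1.1754 -0.4644 -0.8979]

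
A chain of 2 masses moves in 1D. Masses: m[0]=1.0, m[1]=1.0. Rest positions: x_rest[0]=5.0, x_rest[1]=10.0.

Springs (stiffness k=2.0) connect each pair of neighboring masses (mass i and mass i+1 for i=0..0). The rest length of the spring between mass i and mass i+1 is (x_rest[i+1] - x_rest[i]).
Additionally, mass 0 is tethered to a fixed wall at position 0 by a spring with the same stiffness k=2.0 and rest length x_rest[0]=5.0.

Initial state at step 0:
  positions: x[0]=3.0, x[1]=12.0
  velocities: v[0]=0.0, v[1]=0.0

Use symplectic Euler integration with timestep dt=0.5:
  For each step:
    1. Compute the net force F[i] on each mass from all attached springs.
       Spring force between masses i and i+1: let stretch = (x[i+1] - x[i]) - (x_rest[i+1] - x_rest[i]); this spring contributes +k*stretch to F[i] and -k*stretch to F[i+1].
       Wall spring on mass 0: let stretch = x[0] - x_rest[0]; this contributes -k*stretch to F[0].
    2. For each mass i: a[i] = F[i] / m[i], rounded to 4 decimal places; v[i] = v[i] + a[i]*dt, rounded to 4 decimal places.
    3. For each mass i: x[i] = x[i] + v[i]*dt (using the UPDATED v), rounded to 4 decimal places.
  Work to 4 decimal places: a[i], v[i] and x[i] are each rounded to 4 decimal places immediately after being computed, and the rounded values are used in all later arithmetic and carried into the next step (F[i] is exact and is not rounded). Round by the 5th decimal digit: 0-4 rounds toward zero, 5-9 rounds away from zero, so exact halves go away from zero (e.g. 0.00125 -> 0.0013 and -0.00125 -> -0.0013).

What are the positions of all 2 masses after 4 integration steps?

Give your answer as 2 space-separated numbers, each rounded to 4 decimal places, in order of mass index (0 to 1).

Answer: 2.8750 11.0000

Derivation:
Step 0: x=[3.0000 12.0000] v=[0.0000 0.0000]
Step 1: x=[6.0000 10.0000] v=[6.0000 -4.0000]
Step 2: x=[8.0000 8.5000] v=[4.0000 -3.0000]
Step 3: x=[6.2500 9.2500] v=[-3.5000 1.5000]
Step 4: x=[2.8750 11.0000] v=[-6.7500 3.5000]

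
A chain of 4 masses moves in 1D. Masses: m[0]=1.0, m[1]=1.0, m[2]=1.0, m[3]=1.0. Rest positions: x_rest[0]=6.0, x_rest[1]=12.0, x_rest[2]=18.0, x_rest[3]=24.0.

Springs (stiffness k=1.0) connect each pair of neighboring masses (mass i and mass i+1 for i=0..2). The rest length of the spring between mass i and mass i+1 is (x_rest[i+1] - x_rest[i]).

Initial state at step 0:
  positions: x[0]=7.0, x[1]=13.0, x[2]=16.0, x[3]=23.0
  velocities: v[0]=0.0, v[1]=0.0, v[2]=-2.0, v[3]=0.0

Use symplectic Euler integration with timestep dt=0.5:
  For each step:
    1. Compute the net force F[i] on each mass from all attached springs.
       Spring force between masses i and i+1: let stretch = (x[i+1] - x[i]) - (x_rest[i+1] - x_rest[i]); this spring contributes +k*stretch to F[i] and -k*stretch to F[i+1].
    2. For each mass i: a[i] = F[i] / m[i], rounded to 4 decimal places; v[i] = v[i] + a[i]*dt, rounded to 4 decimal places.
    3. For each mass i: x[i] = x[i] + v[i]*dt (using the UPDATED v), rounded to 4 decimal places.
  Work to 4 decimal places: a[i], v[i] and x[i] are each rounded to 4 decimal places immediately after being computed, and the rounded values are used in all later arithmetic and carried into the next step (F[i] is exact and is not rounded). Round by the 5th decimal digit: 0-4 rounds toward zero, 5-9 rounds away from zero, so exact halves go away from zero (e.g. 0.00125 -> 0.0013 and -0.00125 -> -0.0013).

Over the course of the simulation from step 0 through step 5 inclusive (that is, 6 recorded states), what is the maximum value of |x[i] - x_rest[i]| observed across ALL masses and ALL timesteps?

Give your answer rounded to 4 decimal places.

Answer: 2.1621

Derivation:
Step 0: x=[7.0000 13.0000 16.0000 23.0000] v=[0.0000 0.0000 -2.0000 0.0000]
Step 1: x=[7.0000 12.2500 16.0000 22.7500] v=[0.0000 -1.5000 0.0000 -0.5000]
Step 2: x=[6.8125 11.1250 16.7500 22.3125] v=[-0.3750 -2.2500 1.5000 -0.8750]
Step 3: x=[6.2031 10.3281 17.4844 21.9844] v=[-1.2188 -1.5938 1.4688 -0.6563]
Step 4: x=[5.1250 10.2890 17.5548 22.0313] v=[-2.1563 -0.0782 0.1407 0.0937]
Step 5: x=[3.8379 10.7754 16.9278 22.4591] v=[-2.5743 0.9727 -1.2540 0.8555]
Max displacement = 2.1621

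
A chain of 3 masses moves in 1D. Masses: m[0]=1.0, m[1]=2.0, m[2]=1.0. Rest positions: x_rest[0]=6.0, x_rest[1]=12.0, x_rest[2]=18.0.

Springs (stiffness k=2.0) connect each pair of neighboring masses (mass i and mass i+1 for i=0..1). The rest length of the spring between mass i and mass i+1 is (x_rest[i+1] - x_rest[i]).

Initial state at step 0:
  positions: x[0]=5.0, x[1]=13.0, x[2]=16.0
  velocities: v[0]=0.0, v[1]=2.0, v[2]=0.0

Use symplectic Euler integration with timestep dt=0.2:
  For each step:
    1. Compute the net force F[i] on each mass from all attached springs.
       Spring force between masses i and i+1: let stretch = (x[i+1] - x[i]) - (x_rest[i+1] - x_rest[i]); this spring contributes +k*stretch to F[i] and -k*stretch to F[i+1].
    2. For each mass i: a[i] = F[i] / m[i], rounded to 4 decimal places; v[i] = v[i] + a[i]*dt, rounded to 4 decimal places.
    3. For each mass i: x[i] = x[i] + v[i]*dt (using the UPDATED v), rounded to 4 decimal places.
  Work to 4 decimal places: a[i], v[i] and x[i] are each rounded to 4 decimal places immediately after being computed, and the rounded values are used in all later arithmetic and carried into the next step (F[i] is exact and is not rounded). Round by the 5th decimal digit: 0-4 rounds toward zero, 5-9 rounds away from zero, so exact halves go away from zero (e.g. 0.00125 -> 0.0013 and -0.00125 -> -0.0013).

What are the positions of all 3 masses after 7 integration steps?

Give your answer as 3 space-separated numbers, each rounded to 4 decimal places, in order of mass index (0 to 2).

Step 0: x=[5.0000 13.0000 16.0000] v=[0.0000 2.0000 0.0000]
Step 1: x=[5.1600 13.2000 16.2400] v=[0.8000 1.0000 1.2000]
Step 2: x=[5.4832 13.2000 16.7168] v=[1.6160 0.0000 2.3840]
Step 3: x=[5.9437 13.0320 17.3923] v=[2.3027 -0.8400 3.3773]
Step 4: x=[6.4913 12.7549 18.1989] v=[2.7380 -1.3856 4.0332]
Step 5: x=[7.0600 12.4450 19.0500] v=[2.8434 -1.5495 4.2556]
Step 6: x=[7.5795 12.1839 19.8527] v=[2.5974 -1.3055 4.0136]
Step 7: x=[7.9873 12.0454 20.5219] v=[2.0392 -0.6926 3.3461]

Answer: 7.9873 12.0454 20.5219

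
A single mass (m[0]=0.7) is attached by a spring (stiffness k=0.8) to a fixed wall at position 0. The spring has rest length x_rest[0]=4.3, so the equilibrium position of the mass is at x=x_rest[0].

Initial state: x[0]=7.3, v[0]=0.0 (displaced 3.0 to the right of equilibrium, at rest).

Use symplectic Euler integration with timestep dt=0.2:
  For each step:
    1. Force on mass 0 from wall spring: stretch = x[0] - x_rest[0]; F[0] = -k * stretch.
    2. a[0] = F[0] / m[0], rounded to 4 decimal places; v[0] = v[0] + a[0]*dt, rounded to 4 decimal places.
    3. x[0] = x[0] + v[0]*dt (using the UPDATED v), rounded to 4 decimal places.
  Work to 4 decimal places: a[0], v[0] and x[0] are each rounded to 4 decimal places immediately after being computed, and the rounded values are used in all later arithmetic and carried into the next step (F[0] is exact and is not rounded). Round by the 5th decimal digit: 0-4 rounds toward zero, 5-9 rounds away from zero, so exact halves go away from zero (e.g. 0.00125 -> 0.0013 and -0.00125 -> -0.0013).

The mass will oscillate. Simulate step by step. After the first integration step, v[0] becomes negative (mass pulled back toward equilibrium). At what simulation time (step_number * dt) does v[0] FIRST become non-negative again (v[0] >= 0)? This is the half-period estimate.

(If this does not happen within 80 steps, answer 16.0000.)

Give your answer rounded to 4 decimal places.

Answer: 3.0000

Derivation:
Step 0: x=[7.3000] v=[0.0000]
Step 1: x=[7.1629] v=[-0.6857]
Step 2: x=[6.8949] v=[-1.3401]
Step 3: x=[6.5083] v=[-1.9332]
Step 4: x=[6.0207] v=[-2.4380]
Step 5: x=[5.4544] v=[-2.8313]
Step 6: x=[4.8354] v=[-3.0952]
Step 7: x=[4.1919] v=[-3.2176]
Step 8: x=[3.5533] v=[-3.1929]
Step 9: x=[2.9489] v=[-3.0222]
Step 10: x=[2.4062] v=[-2.7134]
Step 11: x=[1.9501] v=[-2.2805]
Step 12: x=[1.6014] v=[-1.7434]
Step 13: x=[1.3761] v=[-1.1266]
Step 14: x=[1.2844] v=[-0.4583]
Step 15: x=[1.3306] v=[0.2310]
First v>=0 after going negative at step 15, time=3.0000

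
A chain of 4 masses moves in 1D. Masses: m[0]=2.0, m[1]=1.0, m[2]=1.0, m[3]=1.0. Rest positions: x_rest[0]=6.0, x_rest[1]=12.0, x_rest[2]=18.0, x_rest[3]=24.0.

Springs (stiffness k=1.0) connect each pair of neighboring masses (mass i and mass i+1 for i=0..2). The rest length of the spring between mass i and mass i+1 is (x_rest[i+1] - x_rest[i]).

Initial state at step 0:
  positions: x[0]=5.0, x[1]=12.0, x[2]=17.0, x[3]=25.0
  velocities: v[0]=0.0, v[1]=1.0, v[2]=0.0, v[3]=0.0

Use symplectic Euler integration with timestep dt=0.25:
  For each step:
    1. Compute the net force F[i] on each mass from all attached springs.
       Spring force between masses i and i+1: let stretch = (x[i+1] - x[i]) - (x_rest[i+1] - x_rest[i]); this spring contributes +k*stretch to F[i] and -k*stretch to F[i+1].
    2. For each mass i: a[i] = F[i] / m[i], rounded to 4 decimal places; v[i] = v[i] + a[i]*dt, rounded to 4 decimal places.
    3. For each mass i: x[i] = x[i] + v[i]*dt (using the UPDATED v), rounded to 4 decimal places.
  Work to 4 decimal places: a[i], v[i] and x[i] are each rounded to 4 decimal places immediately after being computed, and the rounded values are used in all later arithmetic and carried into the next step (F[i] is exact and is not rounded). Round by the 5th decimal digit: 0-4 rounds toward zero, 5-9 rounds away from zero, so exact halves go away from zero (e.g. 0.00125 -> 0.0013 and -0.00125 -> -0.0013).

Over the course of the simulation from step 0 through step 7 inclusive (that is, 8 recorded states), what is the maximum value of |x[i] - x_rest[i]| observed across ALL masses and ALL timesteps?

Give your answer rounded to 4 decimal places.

Step 0: x=[5.0000 12.0000 17.0000 25.0000] v=[0.0000 1.0000 0.0000 0.0000]
Step 1: x=[5.0313 12.1250 17.1875 24.8750] v=[0.1250 0.5000 0.7500 -0.5000]
Step 2: x=[5.0967 12.1231 17.5391 24.6445] v=[0.2617 -0.0078 1.4063 -0.9219]
Step 3: x=[5.1942 12.0205 17.9963 24.3449] v=[0.3900 -0.4104 1.8287 -1.1983]
Step 4: x=[5.3175 11.8648 18.4768 24.0235] v=[0.4933 -0.6230 1.9219 -1.2855]
Step 5: x=[5.4579 11.7131 18.8907 23.7305] v=[0.5617 -0.6068 1.6556 -1.1722]
Step 6: x=[5.6063 11.6191 19.1585 23.5100] v=[0.5936 -0.3762 1.0712 -0.8822]
Step 7: x=[5.7551 11.6205 19.2271 23.3925] v=[0.5952 0.0055 0.2742 -0.4701]
Max displacement = 1.2271

Answer: 1.2271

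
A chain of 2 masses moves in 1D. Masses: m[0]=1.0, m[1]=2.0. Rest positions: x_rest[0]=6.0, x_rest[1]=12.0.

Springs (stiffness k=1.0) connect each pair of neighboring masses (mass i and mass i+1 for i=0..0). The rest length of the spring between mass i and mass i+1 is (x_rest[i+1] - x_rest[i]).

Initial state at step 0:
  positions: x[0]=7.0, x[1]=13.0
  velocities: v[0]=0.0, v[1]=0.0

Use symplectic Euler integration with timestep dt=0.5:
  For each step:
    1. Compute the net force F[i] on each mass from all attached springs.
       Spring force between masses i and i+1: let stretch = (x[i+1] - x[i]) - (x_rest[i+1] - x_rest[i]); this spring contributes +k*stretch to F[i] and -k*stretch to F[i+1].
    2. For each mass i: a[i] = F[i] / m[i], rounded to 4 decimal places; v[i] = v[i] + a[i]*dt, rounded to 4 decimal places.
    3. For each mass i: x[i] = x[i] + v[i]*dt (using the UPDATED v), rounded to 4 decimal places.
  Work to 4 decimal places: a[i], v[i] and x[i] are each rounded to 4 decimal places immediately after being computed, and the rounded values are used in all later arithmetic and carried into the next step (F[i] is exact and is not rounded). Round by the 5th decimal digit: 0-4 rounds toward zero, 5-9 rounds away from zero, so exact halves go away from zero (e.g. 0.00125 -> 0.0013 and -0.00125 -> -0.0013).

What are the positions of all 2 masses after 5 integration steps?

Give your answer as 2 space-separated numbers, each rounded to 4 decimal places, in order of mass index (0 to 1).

Step 0: x=[7.0000 13.0000] v=[0.0000 0.0000]
Step 1: x=[7.0000 13.0000] v=[0.0000 0.0000]
Step 2: x=[7.0000 13.0000] v=[0.0000 0.0000]
Step 3: x=[7.0000 13.0000] v=[0.0000 0.0000]
Step 4: x=[7.0000 13.0000] v=[0.0000 0.0000]
Step 5: x=[7.0000 13.0000] v=[0.0000 0.0000]

Answer: 7.0000 13.0000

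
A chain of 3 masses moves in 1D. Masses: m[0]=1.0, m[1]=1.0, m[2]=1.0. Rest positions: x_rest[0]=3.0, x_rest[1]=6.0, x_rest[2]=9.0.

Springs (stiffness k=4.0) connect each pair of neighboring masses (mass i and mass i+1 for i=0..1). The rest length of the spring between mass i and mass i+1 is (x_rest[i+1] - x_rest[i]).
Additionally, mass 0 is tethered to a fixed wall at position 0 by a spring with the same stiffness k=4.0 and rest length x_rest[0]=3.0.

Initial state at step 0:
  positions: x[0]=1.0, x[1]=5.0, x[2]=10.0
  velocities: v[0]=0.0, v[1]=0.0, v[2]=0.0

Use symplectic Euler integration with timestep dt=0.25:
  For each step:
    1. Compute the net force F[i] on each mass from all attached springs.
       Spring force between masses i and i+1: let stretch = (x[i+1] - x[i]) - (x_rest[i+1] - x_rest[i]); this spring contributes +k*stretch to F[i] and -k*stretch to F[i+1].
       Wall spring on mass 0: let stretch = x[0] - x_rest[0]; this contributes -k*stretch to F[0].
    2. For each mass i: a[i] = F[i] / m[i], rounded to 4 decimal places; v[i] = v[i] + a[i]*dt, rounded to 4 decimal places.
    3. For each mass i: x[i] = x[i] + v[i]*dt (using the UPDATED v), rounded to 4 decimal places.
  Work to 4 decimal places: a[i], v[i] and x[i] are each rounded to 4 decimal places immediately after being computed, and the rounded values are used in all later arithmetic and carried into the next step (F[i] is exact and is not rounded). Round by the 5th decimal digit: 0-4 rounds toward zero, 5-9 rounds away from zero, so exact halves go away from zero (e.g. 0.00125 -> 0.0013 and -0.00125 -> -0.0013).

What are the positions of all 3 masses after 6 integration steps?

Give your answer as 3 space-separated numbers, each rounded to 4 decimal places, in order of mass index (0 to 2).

Answer: 3.9380 6.5181 8.0828

Derivation:
Step 0: x=[1.0000 5.0000 10.0000] v=[0.0000 0.0000 0.0000]
Step 1: x=[1.7500 5.2500 9.5000] v=[3.0000 1.0000 -2.0000]
Step 2: x=[2.9375 5.6875 8.6875] v=[4.7500 1.7500 -3.2500]
Step 3: x=[4.0781 6.1875 7.8750] v=[4.5625 2.0000 -3.2500]
Step 4: x=[4.7266 6.5820 7.3906] v=[2.5938 1.5781 -1.9375]
Step 5: x=[4.6573 6.7148 7.4541] v=[-0.2774 0.5313 0.2539]
Step 6: x=[3.9380 6.5181 8.0828] v=[-2.8772 -0.7869 2.5146]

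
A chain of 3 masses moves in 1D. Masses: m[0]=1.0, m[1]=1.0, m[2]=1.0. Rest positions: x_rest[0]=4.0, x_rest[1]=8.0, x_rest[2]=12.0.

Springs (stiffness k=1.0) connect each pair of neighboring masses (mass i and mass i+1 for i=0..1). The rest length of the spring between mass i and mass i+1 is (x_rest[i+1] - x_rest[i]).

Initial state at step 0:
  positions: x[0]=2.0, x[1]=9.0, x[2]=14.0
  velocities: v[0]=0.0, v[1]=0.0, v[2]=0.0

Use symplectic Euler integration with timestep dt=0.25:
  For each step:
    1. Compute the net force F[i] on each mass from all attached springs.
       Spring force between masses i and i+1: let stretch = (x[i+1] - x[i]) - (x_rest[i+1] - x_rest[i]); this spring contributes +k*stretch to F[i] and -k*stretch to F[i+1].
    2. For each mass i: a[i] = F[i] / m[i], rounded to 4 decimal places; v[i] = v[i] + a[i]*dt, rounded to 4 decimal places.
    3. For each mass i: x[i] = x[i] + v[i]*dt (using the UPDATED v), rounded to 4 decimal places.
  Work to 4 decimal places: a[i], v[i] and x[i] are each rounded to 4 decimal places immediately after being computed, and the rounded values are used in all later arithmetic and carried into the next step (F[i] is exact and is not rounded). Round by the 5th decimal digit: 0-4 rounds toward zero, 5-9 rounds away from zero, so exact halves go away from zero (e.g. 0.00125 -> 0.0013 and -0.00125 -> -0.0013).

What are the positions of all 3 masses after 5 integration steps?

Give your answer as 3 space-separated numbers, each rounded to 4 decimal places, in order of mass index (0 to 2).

Step 0: x=[2.0000 9.0000 14.0000] v=[0.0000 0.0000 0.0000]
Step 1: x=[2.1875 8.8750 13.9375] v=[0.7500 -0.5000 -0.2500]
Step 2: x=[2.5430 8.6484 13.8086] v=[1.4219 -0.9063 -0.5156]
Step 3: x=[3.0301 8.3628 13.6072] v=[1.9483 -1.1426 -0.8057]
Step 4: x=[3.6005 8.0716 13.3280] v=[2.2815 -1.1647 -1.1168]
Step 5: x=[4.2003 7.8295 12.9703] v=[2.3993 -0.9684 -1.4309]

Answer: 4.2003 7.8295 12.9703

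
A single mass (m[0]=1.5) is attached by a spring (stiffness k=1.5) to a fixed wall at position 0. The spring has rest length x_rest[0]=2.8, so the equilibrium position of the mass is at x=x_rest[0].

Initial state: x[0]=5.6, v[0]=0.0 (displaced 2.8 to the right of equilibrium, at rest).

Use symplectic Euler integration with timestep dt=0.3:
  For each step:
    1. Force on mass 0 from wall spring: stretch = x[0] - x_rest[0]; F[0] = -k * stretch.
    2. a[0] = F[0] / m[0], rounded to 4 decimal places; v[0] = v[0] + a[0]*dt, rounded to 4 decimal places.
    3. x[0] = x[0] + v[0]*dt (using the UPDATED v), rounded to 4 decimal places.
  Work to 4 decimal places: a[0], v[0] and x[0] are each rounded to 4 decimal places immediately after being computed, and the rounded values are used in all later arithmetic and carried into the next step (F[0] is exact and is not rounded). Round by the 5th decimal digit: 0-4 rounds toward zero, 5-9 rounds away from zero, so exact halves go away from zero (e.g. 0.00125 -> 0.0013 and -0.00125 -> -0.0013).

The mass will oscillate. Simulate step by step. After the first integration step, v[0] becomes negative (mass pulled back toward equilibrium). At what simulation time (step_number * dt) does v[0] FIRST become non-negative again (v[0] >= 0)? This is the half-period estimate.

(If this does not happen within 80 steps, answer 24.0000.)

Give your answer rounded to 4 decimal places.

Step 0: x=[5.6000] v=[0.0000]
Step 1: x=[5.3480] v=[-0.8400]
Step 2: x=[4.8667] v=[-1.6044]
Step 3: x=[4.1994] v=[-2.2244]
Step 4: x=[3.4061] v=[-2.6442]
Step 5: x=[2.5583] v=[-2.8260]
Step 6: x=[1.7323] v=[-2.7535]
Step 7: x=[1.0023] v=[-2.4332]
Step 8: x=[0.4341] v=[-1.8939]
Step 9: x=[0.0789] v=[-1.1841]
Step 10: x=[-0.0314] v=[-0.3678]
Step 11: x=[0.1131] v=[0.4816]
First v>=0 after going negative at step 11, time=3.3000

Answer: 3.3000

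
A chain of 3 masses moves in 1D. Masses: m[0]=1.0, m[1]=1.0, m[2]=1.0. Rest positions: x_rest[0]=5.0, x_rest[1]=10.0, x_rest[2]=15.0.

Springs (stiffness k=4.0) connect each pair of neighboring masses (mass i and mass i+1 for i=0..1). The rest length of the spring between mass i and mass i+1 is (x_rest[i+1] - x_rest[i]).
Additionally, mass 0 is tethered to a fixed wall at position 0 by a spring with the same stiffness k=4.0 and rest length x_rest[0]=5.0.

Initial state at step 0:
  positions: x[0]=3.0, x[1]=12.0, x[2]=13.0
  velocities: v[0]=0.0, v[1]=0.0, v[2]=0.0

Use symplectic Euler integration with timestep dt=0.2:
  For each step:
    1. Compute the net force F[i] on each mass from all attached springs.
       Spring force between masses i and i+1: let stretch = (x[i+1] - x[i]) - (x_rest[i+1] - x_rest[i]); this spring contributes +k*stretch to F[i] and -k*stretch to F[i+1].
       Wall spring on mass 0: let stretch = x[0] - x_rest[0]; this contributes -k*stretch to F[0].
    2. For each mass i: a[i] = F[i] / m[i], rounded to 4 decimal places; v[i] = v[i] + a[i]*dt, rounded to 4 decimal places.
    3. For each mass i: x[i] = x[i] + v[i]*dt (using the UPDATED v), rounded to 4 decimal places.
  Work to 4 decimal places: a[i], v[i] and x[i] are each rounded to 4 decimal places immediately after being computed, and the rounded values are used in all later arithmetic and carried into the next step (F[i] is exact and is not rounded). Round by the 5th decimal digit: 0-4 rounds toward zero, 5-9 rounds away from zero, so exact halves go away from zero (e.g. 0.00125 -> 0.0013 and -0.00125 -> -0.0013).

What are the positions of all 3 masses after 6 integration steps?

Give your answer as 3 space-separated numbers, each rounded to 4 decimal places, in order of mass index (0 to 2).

Answer: 4.4317 9.8629 14.8455

Derivation:
Step 0: x=[3.0000 12.0000 13.0000] v=[0.0000 0.0000 0.0000]
Step 1: x=[3.9600 10.7200 13.6400] v=[4.8000 -6.4000 3.2000]
Step 2: x=[5.3680 8.8256 14.6128] v=[7.0400 -9.4720 4.8640]
Step 3: x=[6.4703 7.3039 15.4596] v=[5.5117 -7.6083 4.2342]
Step 4: x=[6.6708 6.9538 15.8015] v=[1.0023 -1.7506 1.7096]
Step 5: x=[5.8492 7.9740 15.5278] v=[-4.1079 5.1012 -1.3686]
Step 6: x=[4.4317 9.8629 14.8455] v=[-7.0874 9.4444 -3.4116]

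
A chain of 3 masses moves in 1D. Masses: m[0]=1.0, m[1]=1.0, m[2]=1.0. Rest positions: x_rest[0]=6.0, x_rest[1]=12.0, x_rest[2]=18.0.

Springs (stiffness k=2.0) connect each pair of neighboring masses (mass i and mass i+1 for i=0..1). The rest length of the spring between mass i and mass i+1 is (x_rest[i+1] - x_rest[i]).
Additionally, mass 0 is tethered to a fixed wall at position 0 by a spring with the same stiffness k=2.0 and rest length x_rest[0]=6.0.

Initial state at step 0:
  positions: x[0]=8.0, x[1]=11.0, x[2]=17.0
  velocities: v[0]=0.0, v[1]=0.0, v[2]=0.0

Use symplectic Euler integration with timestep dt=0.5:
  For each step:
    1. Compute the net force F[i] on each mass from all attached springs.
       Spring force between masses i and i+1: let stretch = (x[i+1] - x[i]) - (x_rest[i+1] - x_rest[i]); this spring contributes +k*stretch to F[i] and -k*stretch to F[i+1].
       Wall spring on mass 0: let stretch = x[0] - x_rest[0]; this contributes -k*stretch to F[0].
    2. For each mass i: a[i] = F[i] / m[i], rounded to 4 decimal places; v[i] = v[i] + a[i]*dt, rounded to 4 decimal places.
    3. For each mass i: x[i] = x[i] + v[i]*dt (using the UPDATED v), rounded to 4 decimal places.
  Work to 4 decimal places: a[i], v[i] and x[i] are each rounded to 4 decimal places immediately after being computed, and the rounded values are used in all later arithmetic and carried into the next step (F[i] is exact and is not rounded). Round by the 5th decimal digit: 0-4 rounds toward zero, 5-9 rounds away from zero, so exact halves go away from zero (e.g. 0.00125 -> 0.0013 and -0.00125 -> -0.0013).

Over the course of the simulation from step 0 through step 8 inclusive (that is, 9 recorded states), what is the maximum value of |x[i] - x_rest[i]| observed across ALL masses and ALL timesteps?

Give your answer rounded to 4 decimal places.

Answer: 2.2500

Derivation:
Step 0: x=[8.0000 11.0000 17.0000] v=[0.0000 0.0000 0.0000]
Step 1: x=[5.5000 12.5000 17.0000] v=[-5.0000 3.0000 0.0000]
Step 2: x=[3.7500 12.7500 17.7500] v=[-3.5000 0.5000 1.5000]
Step 3: x=[4.6250 11.0000 19.0000] v=[1.7500 -3.5000 2.5000]
Step 4: x=[6.3750 10.0625 19.2500] v=[3.5000 -1.8750 0.5000]
Step 5: x=[6.7813 11.8750 17.9063] v=[0.8125 3.6250 -2.6875]
Step 6: x=[6.3438 14.1563 16.5469] v=[-0.8751 4.5626 -2.7188]
Step 7: x=[6.6406 13.7267 16.9922] v=[0.5936 -0.8593 0.8906]
Step 8: x=[7.1602 11.3868 18.8048] v=[1.0391 -4.6799 3.6251]
Max displacement = 2.2500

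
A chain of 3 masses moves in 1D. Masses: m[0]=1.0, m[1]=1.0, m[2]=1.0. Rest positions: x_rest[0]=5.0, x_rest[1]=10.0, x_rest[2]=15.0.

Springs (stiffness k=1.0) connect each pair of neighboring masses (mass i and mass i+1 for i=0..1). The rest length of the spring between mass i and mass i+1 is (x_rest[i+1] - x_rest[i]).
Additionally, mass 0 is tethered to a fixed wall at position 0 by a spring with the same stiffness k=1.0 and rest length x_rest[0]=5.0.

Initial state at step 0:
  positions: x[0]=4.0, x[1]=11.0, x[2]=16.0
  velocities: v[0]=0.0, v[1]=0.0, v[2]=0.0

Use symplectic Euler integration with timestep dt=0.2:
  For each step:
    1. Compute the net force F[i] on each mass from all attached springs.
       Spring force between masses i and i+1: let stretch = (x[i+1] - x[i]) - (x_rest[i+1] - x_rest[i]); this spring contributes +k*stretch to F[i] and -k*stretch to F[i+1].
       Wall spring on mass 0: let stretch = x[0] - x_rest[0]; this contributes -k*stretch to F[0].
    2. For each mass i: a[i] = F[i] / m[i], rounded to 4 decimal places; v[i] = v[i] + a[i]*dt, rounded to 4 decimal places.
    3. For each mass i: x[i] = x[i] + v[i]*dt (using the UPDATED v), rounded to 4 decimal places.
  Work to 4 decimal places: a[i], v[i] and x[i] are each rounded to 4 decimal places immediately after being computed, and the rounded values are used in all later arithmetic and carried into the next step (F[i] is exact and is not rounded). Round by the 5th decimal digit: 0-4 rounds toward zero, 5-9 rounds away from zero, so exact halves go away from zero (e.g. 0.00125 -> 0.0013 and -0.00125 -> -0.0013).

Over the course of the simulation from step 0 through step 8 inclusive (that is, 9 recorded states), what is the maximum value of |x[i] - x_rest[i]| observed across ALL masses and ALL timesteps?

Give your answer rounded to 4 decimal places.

Step 0: x=[4.0000 11.0000 16.0000] v=[0.0000 0.0000 0.0000]
Step 1: x=[4.1200 10.9200 16.0000] v=[0.6000 -0.4000 0.0000]
Step 2: x=[4.3472 10.7712 15.9968] v=[1.1360 -0.7440 -0.0160]
Step 3: x=[4.6575 10.5745 15.9846] v=[1.5514 -0.9837 -0.0611]
Step 4: x=[5.0182 10.3575 15.9560] v=[1.8033 -1.0851 -0.1431]
Step 5: x=[5.3917 10.1508 15.9034] v=[1.8675 -1.0333 -0.2628]
Step 6: x=[5.7399 9.9839 15.8207] v=[1.7410 -0.8346 -0.4133]
Step 7: x=[6.0283 9.8807 15.7046] v=[1.4418 -0.5160 -0.5807]
Step 8: x=[6.2296 9.8564 15.5555] v=[1.0066 -0.1217 -0.7455]
Max displacement = 1.2296

Answer: 1.2296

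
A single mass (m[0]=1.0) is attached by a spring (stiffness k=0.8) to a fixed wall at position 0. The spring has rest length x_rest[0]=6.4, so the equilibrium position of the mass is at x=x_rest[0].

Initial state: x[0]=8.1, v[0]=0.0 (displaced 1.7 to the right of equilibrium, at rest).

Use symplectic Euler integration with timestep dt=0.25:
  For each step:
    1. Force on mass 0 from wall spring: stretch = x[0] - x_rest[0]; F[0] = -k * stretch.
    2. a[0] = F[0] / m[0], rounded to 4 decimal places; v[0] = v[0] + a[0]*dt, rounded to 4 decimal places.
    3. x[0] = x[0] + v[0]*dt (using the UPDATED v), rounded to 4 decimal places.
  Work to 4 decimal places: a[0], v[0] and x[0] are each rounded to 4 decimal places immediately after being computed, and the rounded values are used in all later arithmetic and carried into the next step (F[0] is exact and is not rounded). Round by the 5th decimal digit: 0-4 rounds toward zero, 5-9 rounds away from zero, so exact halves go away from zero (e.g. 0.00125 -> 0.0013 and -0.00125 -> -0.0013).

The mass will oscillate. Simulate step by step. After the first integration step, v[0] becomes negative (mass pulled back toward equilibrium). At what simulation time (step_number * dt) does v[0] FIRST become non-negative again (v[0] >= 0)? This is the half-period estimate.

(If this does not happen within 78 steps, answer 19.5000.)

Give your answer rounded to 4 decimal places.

Answer: 3.7500

Derivation:
Step 0: x=[8.1000] v=[0.0000]
Step 1: x=[8.0150] v=[-0.3400]
Step 2: x=[7.8493] v=[-0.6630]
Step 3: x=[7.6111] v=[-0.9529]
Step 4: x=[7.3123] v=[-1.1951]
Step 5: x=[6.9679] v=[-1.3776]
Step 6: x=[6.5951] v=[-1.4912]
Step 7: x=[6.2126] v=[-1.5302]
Step 8: x=[5.8394] v=[-1.4927]
Step 9: x=[5.4943] v=[-1.3806]
Step 10: x=[5.1944] v=[-1.1995]
Step 11: x=[4.9548] v=[-0.9584]
Step 12: x=[4.7875] v=[-0.6694]
Step 13: x=[4.7008] v=[-0.3469]
Step 14: x=[4.6990] v=[-0.0071]
Step 15: x=[4.7823] v=[0.3331]
First v>=0 after going negative at step 15, time=3.7500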